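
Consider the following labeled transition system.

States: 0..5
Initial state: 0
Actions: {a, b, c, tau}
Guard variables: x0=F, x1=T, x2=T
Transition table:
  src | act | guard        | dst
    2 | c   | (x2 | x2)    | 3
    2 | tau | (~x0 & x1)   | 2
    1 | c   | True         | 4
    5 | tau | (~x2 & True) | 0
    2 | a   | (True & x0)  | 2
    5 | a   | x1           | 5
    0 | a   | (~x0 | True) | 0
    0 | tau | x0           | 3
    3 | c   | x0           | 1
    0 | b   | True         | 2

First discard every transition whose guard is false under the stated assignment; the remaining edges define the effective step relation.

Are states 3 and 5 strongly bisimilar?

Compute ~ classes (split until stable):
  π0 = {{0,1,2,3,4,5}}
  π1 = {{0},{1},{2},{3,4},{5}}
5 equivalence class(es) (converged in 2)
3∈{3,4}, 5∈{5}

Answer: NOT BISIMILAR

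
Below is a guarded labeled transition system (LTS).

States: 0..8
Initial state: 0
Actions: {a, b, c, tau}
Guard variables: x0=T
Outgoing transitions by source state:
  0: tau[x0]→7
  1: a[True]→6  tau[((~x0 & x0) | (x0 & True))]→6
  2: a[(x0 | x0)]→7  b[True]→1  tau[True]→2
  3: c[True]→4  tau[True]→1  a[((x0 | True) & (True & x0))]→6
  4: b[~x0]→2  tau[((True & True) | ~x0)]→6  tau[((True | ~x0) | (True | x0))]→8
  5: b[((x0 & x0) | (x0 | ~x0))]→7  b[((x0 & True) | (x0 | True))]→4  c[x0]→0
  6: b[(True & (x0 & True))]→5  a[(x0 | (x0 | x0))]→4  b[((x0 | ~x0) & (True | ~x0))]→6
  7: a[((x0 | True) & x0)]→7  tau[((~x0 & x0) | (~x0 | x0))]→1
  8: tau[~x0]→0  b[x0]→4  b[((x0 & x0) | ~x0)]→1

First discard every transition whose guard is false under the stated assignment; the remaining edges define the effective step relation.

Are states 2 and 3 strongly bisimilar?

Answer: NOT BISIMILAR

Analysis:
Compute ~ classes (split until stable):
  π0 = {{0,1,2,3,4,5,6,7,8}}
  π1 = {{0,4},{1,7},{2},{3},{5},{6},{8}}
  π2 = {{0},{1},{2},{3},{4},{5},{6},{7},{8}}
stable after 3 split(s): 9 block(s)
[2]={2}  [3]={3}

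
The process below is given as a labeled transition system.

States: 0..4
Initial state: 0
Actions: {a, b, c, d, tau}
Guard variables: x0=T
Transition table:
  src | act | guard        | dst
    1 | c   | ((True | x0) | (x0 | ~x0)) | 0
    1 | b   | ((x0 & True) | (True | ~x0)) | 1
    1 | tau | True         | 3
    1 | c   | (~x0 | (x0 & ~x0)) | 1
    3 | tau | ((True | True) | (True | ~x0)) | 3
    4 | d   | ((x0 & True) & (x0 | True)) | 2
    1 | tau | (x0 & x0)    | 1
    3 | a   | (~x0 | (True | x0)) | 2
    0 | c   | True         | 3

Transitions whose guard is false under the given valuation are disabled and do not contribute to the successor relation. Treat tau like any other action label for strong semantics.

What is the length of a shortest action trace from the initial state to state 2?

Answer: 2

Analysis:
Layered search for 2:
  L0 = {0}
  L1 = {3}
  L2 = {2}
first hit 2 at d=2 via c·a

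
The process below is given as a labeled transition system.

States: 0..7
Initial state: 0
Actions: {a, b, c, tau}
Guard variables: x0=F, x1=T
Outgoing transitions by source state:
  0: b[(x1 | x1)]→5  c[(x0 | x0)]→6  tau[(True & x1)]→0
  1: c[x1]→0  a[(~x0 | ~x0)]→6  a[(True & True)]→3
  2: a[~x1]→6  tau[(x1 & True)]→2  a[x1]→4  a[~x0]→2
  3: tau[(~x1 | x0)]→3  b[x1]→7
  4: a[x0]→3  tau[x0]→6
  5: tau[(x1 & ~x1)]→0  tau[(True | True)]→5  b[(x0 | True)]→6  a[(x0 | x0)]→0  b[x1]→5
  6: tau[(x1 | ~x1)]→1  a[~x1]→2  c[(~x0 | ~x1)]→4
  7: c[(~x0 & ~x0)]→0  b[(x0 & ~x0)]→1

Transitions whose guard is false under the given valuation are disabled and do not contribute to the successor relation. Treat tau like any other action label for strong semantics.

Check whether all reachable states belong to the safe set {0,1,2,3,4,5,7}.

Answer: INVARIANT VIOLATED at state 6

Analysis:
Allowed set {0,1,2,3,4,5,7}
Reachable = {0,1,3,4,5,6,7}
  0: ✓
  1: ✓
  3: ✓
  4: ✓
  5: ✓
  6: outside
  7: ✓
counterexample path to 6: b·b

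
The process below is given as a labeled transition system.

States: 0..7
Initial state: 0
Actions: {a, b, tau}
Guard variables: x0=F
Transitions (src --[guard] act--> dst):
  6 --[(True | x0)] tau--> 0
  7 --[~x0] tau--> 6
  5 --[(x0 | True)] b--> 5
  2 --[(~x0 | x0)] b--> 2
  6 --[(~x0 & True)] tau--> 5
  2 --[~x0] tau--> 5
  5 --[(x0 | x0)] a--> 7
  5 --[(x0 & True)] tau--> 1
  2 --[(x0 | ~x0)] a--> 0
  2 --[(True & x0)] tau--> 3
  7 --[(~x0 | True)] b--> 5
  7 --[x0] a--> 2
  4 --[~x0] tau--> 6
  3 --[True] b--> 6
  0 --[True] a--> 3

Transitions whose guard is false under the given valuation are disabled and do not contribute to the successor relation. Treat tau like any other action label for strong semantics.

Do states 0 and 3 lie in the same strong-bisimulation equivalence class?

Answer: NOT BISIMILAR

Trace:
Compute ~ classes (split until stable):
  round 0: {{0,1,2,3,4,5,6,7}}
  round 1: {{0},{1},{2},{3,5},{4,6},{7}}
  round 2: {{0},{1},{2},{3},{4},{5},{6},{7}}
Fixed point at round 3; 8 class(es).
class of 0: {0}; class of 3: {3}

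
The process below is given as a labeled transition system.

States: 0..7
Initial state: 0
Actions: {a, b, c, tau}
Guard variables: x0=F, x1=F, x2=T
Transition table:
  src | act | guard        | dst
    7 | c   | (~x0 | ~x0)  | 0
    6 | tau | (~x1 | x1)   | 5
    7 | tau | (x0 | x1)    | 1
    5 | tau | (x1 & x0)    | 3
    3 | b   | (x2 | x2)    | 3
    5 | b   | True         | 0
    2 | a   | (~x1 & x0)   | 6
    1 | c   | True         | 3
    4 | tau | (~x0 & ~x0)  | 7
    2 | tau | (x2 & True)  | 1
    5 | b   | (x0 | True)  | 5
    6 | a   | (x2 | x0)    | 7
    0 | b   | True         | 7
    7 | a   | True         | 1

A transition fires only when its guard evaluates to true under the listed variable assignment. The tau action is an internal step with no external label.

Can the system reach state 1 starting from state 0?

Answer: REACHABLE

Trace:
After dropping false guards: 11 live edges.
Layer 0: {0}
Layer 1: {7}  cumulative {0,7}
Layer 2: {1}  cumulative {0,1,7}
Layer 3: {3}  cumulative {0,1,3,7}
Reachable = {0,1,3,7}
trace reaching 1: b·a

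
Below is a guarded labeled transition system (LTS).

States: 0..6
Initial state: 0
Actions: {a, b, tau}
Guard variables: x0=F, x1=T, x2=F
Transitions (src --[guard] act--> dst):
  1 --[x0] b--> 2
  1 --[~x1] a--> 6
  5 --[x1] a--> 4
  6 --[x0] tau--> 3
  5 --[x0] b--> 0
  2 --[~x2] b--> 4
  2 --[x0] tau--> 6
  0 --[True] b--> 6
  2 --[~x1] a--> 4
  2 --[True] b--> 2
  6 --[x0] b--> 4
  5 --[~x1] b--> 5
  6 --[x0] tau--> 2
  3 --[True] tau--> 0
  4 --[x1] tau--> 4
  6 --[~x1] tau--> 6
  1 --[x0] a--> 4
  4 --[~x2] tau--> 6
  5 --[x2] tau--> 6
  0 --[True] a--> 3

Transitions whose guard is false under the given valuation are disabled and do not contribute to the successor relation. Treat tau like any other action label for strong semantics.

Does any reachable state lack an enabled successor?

Answer: DEADLOCK at state 6

Analysis:
Reach set: {0,3,6}
  0: a→3  b→6  [2 out]
  3: tau→0  [1 out]
  6: ∅  [no exit]
witness 6: b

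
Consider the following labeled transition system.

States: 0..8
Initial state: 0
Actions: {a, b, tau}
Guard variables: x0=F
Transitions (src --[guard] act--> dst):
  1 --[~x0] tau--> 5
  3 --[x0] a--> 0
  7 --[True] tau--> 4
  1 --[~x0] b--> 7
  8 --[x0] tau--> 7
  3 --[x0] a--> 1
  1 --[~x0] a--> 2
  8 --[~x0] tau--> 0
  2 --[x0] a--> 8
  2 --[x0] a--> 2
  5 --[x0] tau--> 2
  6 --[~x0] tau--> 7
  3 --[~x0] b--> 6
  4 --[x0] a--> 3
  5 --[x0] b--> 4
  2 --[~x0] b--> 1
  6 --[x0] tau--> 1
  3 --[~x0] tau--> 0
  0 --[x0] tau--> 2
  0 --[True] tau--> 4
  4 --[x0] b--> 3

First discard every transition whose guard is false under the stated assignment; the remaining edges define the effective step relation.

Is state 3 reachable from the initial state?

Answer: UNREACHABLE

Working:
Guard filter leaves 10 enabled edge(s).
depth 0: {0}
depth 1: {4}  total {0,4}
Reachable = {0,4}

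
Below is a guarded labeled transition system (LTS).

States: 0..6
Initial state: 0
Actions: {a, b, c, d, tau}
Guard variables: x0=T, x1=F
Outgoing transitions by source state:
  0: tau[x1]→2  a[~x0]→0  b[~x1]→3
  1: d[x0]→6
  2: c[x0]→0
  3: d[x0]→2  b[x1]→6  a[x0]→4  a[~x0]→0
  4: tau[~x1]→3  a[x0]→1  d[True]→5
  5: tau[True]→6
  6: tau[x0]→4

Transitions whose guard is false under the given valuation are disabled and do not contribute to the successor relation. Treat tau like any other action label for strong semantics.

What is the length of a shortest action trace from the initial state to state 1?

Answer: 3

Trace:
Breadth-first toward 1:
  depth 0: {0}
  depth 1: {3}
  depth 2: {2,4}
  depth 3: {1,5}
depth(1)=3, e.g. b·a·a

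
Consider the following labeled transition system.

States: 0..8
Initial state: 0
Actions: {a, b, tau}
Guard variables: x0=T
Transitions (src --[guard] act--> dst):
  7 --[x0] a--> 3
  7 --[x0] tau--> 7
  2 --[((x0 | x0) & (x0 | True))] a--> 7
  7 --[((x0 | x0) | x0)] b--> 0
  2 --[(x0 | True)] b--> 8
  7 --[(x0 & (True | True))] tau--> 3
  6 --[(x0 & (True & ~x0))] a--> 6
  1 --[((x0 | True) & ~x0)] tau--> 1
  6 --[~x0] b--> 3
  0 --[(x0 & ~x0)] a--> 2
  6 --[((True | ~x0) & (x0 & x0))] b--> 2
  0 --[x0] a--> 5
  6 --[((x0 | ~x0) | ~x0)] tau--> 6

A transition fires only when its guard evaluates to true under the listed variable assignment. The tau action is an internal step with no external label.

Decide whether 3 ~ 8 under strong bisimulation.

Refine partition for ~:
  P[0] = {{0,1,2,3,4,5,6,7,8}}
  P[1] = {{0},{1,3,4,5,8},{2},{6},{7}}
5 equivalence class(es) (converged in 2)
[3]={1,3,4,5,8}  [8]={1,3,4,5,8}

Answer: BISIMILAR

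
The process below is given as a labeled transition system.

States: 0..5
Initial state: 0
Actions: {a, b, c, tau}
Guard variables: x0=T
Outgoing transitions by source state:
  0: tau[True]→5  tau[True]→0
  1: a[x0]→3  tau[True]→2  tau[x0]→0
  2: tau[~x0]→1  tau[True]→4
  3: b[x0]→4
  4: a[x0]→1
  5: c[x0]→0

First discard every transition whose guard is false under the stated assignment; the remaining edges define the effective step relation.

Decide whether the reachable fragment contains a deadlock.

Reachable = {0,5}
  0: tau→0  tau→5  [2 exit(s)]
  5: c→0  [1 exit(s)]

Answer: DEADLOCK-FREE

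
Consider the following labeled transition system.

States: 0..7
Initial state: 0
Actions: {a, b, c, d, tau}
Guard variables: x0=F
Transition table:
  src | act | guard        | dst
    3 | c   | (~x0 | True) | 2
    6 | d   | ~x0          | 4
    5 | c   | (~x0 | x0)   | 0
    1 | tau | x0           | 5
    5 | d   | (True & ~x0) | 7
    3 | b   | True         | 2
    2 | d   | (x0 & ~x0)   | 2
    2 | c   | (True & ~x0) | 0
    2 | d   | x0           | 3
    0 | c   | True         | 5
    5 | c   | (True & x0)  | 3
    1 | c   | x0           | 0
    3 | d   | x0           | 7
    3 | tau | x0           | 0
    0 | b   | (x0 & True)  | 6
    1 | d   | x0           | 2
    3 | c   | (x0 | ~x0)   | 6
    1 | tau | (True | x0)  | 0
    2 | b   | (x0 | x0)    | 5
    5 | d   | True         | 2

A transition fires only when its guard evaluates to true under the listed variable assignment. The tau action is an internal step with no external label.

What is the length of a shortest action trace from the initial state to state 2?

Breadth-first toward 2:
  Layer 0: {0}
  Layer 1: {5}
  Layer 2: {2,7}
depth(2)=2, e.g. c·d

Answer: 2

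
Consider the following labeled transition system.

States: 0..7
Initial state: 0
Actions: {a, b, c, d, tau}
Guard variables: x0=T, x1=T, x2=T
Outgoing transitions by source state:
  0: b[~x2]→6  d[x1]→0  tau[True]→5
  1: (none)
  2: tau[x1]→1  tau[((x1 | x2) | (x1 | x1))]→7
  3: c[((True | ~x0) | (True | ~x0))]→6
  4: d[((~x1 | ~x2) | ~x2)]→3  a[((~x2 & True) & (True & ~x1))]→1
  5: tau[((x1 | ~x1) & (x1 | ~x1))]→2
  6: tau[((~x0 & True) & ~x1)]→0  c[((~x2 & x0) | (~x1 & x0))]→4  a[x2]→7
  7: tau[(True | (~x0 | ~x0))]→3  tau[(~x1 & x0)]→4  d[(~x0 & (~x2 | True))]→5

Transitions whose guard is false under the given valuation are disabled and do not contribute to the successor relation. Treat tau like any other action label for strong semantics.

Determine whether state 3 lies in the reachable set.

Answer: REACHABLE

Analysis:
Guard filter leaves 8 enabled edge(s).
depth 0: {0}
depth 1: {5}  now seen {0,5}
depth 2: {2}  now seen {0,2,5}
depth 3: {1,7}  now seen {0,1,2,5,7}
depth 4: {3}  now seen {0,1,2,3,5,7}
depth 5: {6}  now seen {0,1,2,3,5,6,7}
Reach set: {0,1,2,3,5,6,7}
witness 3: tau·tau·tau·tau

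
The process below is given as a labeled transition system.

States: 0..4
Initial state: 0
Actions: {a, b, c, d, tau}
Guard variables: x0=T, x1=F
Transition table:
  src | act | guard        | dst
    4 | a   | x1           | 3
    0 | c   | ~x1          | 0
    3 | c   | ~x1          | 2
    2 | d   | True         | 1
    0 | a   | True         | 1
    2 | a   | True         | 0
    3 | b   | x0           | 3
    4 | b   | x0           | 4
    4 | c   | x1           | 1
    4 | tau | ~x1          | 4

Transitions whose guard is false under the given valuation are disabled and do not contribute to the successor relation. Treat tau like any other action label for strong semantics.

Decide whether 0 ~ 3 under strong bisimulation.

Answer: NOT BISIMILAR

Working:
Refine partition for ~:
  round 0: {{0,1,2,3,4}}
  round 1: {{0},{1},{2},{3},{4}}
stable after 2 split(s): 5 block(s)
0∈{0}, 3∈{3}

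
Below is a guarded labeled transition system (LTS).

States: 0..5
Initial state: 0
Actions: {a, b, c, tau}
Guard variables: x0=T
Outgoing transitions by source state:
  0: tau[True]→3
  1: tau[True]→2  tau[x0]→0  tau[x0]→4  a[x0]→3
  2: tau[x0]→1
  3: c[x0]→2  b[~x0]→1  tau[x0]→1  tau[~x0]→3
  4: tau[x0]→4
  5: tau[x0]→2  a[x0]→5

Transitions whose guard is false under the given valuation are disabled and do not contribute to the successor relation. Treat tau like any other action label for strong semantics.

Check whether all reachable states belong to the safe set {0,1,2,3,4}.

Inv-set: {0,1,2,3,4}
Reach set: {0,1,2,3,4}
  0: safe
  1: safe
  2: safe
  3: safe
  4: safe

Answer: INVARIANT HOLDS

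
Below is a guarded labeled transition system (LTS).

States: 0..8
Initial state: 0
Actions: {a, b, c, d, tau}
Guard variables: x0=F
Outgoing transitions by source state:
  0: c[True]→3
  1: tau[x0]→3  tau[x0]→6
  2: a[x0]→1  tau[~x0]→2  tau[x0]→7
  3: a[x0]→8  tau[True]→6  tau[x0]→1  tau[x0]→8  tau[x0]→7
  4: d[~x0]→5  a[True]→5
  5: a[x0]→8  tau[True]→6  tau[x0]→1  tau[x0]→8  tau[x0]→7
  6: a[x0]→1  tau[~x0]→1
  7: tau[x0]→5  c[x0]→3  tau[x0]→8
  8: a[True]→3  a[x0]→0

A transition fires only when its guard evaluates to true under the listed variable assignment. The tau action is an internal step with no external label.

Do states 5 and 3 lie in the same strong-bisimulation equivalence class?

Answer: BISIMILAR

Trace:
Bisimulation quotient by refinement:
  round 0: {{0,1,2,3,4,5,6,7,8}}
  round 1: {{0},{1,7},{2,3,5,6},{4},{8}}
  round 2: {{0},{1,7},{2,3,5},{4},{6},{8}}
  round 3: {{0},{1,7},{2},{3,5},{4},{6},{8}}
7 equivalence class(es) (converged in 4)
5∈{3,5}, 3∈{3,5}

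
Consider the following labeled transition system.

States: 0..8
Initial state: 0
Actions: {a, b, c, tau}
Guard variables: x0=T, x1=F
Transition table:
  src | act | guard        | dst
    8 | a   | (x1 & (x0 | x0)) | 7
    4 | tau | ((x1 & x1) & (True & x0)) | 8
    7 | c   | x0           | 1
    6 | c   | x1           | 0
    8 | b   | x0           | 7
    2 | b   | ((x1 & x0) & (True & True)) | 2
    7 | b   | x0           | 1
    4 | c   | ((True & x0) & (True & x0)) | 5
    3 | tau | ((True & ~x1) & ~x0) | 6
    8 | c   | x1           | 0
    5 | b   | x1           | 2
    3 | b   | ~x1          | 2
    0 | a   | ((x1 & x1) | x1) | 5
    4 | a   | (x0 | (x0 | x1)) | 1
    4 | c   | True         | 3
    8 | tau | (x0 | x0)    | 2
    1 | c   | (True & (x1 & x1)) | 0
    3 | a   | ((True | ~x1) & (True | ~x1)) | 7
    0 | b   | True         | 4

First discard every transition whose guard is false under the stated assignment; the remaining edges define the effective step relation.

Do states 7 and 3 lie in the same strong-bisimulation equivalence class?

Bisimulation quotient by refinement:
  P[0] = {{0,1,2,3,4,5,6,7,8}}
  P[1] = {{0},{1,2,5,6},{3},{4},{7},{8}}
Fixed point at round 2; 6 class(es).
7∈{7}, 3∈{3}

Answer: NOT BISIMILAR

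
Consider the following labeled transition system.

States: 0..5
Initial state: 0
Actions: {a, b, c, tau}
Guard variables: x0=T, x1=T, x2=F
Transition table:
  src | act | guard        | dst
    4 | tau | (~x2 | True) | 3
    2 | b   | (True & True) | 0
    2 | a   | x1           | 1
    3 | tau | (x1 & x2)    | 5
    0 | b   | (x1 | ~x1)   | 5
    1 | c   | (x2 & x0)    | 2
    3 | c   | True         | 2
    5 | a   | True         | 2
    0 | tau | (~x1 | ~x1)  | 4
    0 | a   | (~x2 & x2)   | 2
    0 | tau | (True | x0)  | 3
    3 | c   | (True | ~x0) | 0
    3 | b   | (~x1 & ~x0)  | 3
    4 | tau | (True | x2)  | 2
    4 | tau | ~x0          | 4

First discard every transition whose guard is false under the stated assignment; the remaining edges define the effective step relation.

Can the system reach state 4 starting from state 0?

Answer: UNREACHABLE

Trace:
9 transition(s) survive guard evaluation.
Layer 0: {0}
Layer 1: {3,5}  cumulative {0,3,5}
Layer 2: {2}  cumulative {0,2,3,5}
Layer 3: {1}  cumulative {0,1,2,3,5}
R = {0,1,2,3,5}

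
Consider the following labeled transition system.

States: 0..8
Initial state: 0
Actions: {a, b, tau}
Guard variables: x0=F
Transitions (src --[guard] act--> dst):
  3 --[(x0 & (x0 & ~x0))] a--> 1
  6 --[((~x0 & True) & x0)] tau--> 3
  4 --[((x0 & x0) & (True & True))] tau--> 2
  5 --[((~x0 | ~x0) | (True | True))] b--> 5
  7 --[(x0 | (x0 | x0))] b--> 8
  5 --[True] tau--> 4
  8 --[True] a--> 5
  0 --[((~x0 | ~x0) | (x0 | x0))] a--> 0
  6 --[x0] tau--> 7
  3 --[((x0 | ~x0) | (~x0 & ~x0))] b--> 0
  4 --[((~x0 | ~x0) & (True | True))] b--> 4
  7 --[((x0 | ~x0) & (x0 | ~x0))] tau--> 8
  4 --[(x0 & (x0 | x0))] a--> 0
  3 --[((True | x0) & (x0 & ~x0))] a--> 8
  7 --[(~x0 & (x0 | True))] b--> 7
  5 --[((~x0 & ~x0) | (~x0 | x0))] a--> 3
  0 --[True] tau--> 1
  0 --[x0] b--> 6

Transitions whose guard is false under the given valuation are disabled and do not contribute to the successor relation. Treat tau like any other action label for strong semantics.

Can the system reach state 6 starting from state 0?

Guard filter leaves 10 enabled edge(s).
L0 = {0}
L1 = {1}  now seen {0,1}
Reach set: {0,1}

Answer: UNREACHABLE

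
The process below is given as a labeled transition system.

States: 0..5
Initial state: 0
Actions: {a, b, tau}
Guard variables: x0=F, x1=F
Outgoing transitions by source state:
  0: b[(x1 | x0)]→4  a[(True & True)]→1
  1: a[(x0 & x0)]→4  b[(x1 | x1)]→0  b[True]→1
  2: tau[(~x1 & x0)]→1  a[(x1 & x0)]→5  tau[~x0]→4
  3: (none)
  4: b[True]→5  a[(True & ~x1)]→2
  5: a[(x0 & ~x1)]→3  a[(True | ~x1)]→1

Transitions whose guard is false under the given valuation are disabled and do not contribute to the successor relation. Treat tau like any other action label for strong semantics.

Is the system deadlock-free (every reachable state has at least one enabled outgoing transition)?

Reach set: {0,1}
  0: a→1  [1 exit(s)]
  1: b→1  [1 exit(s)]

Answer: DEADLOCK-FREE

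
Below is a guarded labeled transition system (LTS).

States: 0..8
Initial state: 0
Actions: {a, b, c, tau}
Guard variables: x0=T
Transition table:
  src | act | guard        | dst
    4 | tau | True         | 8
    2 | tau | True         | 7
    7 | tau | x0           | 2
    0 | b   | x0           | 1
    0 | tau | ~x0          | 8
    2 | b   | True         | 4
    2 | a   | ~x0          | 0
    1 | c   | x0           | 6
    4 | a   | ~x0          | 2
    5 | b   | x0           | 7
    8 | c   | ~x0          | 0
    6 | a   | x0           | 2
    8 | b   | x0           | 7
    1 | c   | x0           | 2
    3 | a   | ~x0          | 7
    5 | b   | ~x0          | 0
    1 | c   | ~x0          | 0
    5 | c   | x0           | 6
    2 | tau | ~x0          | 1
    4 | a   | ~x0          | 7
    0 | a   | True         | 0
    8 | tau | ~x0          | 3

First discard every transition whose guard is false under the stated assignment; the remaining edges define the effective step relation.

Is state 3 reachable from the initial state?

Answer: UNREACHABLE

Analysis:
After dropping false guards: 12 live edges.
Layer 0: {0}
Layer 1: {1}  now seen {0,1}
Layer 2: {2,6}  now seen {0,1,2,6}
Layer 3: {4,7}  now seen {0,1,2,4,6,7}
Layer 4: {8}  now seen {0,1,2,4,6,7,8}
R = {0,1,2,4,6,7,8}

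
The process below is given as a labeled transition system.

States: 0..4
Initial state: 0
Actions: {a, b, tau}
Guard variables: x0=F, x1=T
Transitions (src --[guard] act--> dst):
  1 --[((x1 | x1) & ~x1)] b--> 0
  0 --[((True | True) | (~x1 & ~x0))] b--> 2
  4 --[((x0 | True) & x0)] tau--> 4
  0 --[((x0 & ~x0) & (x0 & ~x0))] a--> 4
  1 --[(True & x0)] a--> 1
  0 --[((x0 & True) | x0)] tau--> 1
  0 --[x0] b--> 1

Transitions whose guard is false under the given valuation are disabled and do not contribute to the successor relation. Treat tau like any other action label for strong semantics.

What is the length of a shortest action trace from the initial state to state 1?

Layered search for 1:
  depth 0: {0}
  depth 1: {2}
1 never appears.

Answer: UNREACHABLE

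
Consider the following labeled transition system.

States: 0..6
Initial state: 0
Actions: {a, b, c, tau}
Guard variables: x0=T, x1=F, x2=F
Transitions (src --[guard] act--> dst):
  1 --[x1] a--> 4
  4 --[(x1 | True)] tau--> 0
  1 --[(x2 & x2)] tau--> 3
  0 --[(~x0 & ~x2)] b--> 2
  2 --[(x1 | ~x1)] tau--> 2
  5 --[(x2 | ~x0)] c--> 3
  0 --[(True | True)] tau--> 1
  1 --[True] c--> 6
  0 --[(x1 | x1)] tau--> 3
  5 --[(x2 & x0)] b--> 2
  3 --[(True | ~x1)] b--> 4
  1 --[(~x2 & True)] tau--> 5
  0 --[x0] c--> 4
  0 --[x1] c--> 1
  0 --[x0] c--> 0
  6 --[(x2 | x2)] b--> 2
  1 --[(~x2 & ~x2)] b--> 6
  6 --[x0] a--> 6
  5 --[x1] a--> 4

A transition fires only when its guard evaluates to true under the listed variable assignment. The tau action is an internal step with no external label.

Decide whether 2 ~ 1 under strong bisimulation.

Answer: NOT BISIMILAR

Trace:
Bisimulation quotient by refinement:
  P[0] = {{0,1,2,3,4,5,6}}
  P[1] = {{0},{1},{2,4},{3},{5},{6}}
  P[2] = {{0},{1},{2},{3},{4},{5},{6}}
Fixed point at round 3; 7 class(es).
class of 2: {2}; class of 1: {1}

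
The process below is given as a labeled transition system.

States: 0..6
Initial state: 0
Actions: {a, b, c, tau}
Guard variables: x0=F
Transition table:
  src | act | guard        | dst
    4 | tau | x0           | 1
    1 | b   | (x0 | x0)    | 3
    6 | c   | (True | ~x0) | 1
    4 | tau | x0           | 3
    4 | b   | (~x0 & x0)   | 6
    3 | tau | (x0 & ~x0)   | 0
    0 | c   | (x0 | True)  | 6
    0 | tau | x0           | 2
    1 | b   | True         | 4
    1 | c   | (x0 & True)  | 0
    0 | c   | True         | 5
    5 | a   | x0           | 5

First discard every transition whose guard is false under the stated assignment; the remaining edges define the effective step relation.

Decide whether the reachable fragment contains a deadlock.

Answer: DEADLOCK at state 4

Analysis:
Reach set: {0,1,4,5,6}
  0: c→5  c→6  [deg 2]
  1: b→4  [deg 1]
  4: ∅  [STUCK]
  5: ∅  [STUCK]
  6: c→1  [deg 1]
Path to 4: c·c·b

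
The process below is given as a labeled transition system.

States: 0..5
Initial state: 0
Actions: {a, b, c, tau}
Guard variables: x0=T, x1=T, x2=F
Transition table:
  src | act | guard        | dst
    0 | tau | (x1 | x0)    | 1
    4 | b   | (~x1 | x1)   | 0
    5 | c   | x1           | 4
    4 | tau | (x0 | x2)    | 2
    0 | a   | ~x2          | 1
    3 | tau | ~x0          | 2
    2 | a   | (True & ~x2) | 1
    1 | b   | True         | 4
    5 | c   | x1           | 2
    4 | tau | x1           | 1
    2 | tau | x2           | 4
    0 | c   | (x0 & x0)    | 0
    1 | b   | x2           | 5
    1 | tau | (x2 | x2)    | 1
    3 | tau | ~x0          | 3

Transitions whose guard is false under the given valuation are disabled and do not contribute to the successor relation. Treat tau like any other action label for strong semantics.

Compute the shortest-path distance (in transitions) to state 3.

Breadth-first toward 3:
  L0 = {0}
  L1 = {1}
  L2 = {4}
  L3 = {2}
3 never appears.

Answer: UNREACHABLE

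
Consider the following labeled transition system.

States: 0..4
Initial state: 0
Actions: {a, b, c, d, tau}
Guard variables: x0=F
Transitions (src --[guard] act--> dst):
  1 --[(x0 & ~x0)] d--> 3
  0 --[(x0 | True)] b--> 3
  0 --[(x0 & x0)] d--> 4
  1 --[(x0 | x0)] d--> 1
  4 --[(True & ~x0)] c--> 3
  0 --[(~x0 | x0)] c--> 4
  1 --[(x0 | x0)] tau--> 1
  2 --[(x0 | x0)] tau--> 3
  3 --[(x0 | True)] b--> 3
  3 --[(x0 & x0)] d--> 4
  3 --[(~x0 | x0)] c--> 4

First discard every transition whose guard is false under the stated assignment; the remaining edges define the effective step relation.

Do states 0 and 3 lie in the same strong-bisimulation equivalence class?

Answer: BISIMILAR

Working:
Compute ~ classes (split until stable):
  π0 = {{0,1,2,3,4}}
  π1 = {{0,3},{1,2},{4}}
Fixed point at round 2; 3 class(es).
[0]={0,3}  [3]={0,3}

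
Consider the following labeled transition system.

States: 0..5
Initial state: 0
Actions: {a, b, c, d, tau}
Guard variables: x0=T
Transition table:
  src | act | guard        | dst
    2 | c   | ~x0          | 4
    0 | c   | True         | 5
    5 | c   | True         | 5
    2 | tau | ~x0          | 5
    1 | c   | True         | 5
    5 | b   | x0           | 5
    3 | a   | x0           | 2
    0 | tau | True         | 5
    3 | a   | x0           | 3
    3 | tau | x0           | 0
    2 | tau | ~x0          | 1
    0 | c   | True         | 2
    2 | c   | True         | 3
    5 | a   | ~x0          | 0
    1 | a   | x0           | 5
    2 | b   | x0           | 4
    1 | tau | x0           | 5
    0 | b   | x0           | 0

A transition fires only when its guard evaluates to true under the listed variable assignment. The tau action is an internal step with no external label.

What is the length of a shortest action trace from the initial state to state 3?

Breadth-first toward 3:
  Layer 0: {0}
  Layer 1: {2,5}
  Layer 2: {3,4}
3 enters at depth 2; path c·c

Answer: 2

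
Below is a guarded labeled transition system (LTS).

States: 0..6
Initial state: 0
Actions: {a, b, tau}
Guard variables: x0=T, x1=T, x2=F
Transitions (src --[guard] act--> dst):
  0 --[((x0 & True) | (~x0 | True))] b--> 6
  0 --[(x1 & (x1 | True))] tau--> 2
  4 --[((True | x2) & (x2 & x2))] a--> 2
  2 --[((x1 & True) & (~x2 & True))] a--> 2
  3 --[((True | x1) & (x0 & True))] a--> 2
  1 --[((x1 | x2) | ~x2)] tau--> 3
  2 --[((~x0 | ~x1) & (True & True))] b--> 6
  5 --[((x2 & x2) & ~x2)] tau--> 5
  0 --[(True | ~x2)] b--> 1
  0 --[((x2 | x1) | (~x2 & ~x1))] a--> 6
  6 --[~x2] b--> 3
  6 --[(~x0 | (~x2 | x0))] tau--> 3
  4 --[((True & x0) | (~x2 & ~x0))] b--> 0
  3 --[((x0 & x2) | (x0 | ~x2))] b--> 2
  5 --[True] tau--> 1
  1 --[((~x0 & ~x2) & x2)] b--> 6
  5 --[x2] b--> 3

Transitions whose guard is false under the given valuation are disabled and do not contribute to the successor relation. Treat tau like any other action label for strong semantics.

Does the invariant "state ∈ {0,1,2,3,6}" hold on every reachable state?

Inv-set: {0,1,2,3,6}
R = {0,1,2,3,6}
  0: ✓
  1: ✓
  2: ✓
  3: ✓
  6: ✓

Answer: INVARIANT HOLDS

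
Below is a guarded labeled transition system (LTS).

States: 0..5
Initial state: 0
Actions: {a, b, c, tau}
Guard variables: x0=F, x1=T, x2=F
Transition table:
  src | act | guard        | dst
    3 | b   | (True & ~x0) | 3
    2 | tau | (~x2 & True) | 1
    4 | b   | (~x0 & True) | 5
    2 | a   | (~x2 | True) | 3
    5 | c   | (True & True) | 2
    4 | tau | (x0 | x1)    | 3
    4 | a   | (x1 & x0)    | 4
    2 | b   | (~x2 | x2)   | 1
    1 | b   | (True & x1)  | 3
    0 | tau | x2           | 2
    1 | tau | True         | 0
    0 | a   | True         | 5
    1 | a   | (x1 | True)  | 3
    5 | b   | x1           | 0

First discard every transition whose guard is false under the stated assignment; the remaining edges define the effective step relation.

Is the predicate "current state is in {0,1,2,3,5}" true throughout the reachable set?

Answer: INVARIANT HOLDS

Trace:
Safe = {0,1,2,3,5}
Reachable = {0,1,2,3,5}
  0: safe
  1: safe
  2: safe
  3: safe
  5: safe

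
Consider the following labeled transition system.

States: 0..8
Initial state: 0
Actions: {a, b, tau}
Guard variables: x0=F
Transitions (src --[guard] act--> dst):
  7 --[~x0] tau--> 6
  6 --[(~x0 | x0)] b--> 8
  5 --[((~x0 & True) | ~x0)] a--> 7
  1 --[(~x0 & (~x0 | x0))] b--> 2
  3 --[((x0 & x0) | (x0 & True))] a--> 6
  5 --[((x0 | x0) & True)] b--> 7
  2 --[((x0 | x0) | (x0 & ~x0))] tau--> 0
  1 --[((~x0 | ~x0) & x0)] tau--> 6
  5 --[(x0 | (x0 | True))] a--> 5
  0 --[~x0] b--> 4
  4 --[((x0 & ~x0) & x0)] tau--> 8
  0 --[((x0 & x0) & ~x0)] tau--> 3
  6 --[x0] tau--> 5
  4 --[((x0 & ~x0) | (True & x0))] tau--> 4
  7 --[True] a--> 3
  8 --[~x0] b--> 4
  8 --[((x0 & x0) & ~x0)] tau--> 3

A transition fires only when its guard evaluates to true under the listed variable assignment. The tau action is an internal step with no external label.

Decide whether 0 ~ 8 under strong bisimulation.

Answer: BISIMILAR

Working:
Refine partition for ~:
  round 0: {{0,1,2,3,4,5,6,7,8}}
  round 1: {{0,1,6,8},{2,3,4},{5},{7}}
  round 2: {{0,1,8},{2,3,4},{5},{6},{7}}
stable after 3 split(s): 5 block(s)
0∈{0,1,8}, 8∈{0,1,8}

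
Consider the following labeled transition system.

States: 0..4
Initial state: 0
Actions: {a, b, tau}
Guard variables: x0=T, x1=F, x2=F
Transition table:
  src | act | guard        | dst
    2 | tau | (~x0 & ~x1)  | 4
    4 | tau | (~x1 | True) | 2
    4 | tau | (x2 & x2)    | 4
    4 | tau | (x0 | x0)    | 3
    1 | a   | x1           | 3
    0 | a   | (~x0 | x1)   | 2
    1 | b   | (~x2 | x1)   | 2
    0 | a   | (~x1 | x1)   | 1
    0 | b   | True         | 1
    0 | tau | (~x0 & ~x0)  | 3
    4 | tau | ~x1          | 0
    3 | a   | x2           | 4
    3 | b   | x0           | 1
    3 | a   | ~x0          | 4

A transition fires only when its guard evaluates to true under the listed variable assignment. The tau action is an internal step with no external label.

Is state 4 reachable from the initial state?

Answer: UNREACHABLE

Analysis:
After dropping false guards: 7 live edges.
Layer 0: {0}
Layer 1: {1}  now seen {0,1}
Layer 2: {2}  now seen {0,1,2}
Reachable = {0,1,2}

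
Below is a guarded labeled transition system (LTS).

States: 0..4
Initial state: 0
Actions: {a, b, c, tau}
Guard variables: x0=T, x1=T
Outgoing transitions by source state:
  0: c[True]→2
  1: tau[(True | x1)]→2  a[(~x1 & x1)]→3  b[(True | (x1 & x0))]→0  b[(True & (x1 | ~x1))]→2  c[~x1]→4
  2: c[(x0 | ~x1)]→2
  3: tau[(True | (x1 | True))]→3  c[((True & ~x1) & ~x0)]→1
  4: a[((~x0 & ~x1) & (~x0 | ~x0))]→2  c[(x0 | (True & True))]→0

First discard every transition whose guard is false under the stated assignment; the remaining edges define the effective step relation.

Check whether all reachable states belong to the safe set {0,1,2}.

Answer: INVARIANT HOLDS

Trace:
Inv-set: {0,1,2}
Reachable = {0,2}
  0: ✓
  2: ✓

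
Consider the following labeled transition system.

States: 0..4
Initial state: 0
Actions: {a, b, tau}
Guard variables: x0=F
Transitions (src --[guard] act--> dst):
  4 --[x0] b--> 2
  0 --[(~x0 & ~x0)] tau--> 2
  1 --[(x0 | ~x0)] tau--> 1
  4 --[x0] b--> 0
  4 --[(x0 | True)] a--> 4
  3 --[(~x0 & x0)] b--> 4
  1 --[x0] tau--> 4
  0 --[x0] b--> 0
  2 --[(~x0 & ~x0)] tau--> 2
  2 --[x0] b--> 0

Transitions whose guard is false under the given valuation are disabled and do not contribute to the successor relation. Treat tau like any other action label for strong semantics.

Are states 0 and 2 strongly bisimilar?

Refine partition for ~:
  π0 = {{0,1,2,3,4}}
  π1 = {{0,1,2},{3},{4}}
stable after 2 split(s): 3 block(s)
0∈{0,1,2}, 2∈{0,1,2}

Answer: BISIMILAR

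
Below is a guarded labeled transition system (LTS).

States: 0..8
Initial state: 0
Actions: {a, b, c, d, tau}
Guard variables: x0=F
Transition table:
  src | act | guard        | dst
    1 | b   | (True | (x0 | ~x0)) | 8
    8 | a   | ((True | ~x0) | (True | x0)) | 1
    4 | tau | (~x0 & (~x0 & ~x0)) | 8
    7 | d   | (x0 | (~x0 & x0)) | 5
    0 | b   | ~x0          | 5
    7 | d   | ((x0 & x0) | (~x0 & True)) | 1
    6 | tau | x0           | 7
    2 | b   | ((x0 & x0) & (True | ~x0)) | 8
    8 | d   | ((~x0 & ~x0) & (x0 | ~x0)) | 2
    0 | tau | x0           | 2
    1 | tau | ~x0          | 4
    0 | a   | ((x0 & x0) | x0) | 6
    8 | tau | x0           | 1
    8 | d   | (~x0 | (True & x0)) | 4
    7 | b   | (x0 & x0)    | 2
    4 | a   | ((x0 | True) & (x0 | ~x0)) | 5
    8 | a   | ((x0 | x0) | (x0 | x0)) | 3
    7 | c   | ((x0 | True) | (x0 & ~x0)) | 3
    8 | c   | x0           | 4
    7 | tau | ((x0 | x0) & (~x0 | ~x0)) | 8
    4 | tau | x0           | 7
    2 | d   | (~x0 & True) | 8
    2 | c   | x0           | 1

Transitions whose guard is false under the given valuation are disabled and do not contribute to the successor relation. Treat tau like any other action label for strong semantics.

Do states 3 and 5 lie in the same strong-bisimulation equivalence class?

Bisimulation quotient by refinement:
  round 0: {{0,1,2,3,4,5,6,7,8}}
  round 1: {{0},{1},{2},{3,5,6},{4},{7},{8}}
Fixed point at round 2; 7 class(es).
3∈{3,5,6}, 5∈{3,5,6}

Answer: BISIMILAR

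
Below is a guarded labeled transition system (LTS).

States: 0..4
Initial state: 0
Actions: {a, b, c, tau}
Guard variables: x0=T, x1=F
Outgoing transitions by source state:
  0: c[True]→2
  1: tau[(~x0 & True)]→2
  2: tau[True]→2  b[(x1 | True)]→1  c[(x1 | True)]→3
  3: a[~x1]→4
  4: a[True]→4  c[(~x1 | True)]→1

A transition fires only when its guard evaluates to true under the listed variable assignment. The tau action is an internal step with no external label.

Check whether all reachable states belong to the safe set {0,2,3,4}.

Answer: INVARIANT VIOLATED at state 1

Trace:
Allowed set {0,2,3,4}
Reachable = {0,1,2,3,4}
  0: ok
  1: outside
  2: ok
  3: ok
  4: ok
reach 1 via c·b — violates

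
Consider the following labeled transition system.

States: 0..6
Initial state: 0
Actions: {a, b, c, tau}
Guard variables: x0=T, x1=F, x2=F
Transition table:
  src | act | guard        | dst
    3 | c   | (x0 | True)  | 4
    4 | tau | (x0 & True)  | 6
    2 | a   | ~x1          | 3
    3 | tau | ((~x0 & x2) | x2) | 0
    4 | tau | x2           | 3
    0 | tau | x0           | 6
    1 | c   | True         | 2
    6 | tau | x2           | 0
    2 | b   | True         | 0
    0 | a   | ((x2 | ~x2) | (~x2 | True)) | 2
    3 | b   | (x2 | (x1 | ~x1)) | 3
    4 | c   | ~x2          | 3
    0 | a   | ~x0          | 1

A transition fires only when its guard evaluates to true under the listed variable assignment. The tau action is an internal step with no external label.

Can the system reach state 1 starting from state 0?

Answer: UNREACHABLE

Analysis:
After dropping false guards: 9 live edges.
Layer 0: {0}
Layer 1: {2,6}  now seen {0,2,6}
Layer 2: {3}  now seen {0,2,3,6}
Layer 3: {4}  now seen {0,2,3,4,6}
Reachable = {0,2,3,4,6}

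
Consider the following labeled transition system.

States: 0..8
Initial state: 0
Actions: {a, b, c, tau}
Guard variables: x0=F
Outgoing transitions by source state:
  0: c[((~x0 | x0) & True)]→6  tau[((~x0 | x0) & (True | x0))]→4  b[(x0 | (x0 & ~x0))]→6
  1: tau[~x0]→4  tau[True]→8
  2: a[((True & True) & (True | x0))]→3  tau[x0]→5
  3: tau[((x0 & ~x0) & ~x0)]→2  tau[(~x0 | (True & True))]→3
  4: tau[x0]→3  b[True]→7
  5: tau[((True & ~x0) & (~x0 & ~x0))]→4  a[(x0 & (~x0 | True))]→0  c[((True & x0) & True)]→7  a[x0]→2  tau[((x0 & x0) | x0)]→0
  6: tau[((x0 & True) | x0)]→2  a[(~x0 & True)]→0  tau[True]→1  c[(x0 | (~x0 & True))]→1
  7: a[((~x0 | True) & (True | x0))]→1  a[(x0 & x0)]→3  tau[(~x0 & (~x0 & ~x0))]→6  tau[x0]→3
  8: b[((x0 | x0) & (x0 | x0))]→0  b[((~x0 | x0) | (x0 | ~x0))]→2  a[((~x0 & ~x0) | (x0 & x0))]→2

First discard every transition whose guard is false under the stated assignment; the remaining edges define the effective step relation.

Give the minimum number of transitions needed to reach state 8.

Answer: 3

Working:
Layered search for 8:
  depth 0: {0}
  depth 1: {4,6}
  depth 2: {1,7}
  depth 3: {8}
8 enters at depth 3; path c·c·tau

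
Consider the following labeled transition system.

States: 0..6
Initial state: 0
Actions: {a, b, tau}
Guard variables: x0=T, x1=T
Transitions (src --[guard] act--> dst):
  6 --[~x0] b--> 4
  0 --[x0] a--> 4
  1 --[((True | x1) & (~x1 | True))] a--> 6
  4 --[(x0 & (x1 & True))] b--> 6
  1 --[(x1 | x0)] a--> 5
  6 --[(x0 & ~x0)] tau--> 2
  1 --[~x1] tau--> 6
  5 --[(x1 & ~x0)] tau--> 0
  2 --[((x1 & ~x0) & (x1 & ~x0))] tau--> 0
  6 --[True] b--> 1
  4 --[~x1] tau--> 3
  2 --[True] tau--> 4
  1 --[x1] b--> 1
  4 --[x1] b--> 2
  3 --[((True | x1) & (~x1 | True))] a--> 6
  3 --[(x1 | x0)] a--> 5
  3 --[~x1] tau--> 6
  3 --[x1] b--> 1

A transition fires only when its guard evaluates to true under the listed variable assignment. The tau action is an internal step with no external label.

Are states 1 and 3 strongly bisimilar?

Answer: BISIMILAR

Analysis:
Bisimulation quotient by refinement:
  π0 = {{0,1,2,3,4,5,6}}
  π1 = {{0},{1,3},{2},{4,6},{5}}
  π2 = {{0},{1,3},{2},{4},{5},{6}}
stable after 3 split(s): 6 block(s)
[1]={1,3}  [3]={1,3}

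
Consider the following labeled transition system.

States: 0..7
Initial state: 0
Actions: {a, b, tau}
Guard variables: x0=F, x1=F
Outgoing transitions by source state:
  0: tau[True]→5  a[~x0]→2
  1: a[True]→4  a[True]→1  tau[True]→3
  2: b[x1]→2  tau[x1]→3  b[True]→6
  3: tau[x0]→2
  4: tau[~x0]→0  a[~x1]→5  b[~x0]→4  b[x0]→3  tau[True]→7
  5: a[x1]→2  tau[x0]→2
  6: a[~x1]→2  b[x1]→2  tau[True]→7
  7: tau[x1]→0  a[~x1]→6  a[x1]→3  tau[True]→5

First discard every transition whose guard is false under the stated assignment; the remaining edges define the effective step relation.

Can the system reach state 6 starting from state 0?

Answer: REACHABLE

Trace:
After dropping false guards: 14 live edges.
L0 = {0}
L1 = {2,5}  cumulative {0,2,5}
L2 = {6}  cumulative {0,2,5,6}
L3 = {7}  cumulative {0,2,5,6,7}
Reach set: {0,2,5,6,7}
witness 6: a·b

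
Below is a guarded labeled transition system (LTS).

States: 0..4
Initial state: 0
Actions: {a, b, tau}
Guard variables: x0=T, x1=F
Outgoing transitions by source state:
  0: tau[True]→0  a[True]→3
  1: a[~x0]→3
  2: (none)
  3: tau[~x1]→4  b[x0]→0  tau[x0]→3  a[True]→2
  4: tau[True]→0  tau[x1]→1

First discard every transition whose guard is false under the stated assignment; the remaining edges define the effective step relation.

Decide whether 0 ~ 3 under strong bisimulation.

Compute ~ classes (split until stable):
  round 0: {{0,1,2,3,4}}
  round 1: {{0},{1,2},{3},{4}}
stable after 2 split(s): 4 block(s)
0∈{0}, 3∈{3}

Answer: NOT BISIMILAR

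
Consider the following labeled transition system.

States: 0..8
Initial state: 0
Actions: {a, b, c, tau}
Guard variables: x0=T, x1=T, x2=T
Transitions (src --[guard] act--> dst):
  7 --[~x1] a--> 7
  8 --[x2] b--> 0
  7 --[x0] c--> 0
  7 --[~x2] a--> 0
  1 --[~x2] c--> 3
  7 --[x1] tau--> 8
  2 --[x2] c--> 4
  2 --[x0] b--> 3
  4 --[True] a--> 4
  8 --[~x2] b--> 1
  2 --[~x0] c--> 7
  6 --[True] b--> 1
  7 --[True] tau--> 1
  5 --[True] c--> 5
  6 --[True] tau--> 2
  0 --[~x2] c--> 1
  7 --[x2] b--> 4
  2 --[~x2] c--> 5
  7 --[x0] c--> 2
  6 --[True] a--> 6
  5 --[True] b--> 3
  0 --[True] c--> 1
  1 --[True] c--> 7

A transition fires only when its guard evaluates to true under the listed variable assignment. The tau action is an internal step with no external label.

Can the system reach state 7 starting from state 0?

Guard filter leaves 16 enabled edge(s).
L0 = {0}
L1 = {1}  cumulative {0,1}
L2 = {7}  cumulative {0,1,7}
L3 = {2,4,8}  cumulative {0,1,2,4,7,8}
L4 = {3}  cumulative {0,1,2,3,4,7,8}
R = {0,1,2,3,4,7,8}
Path to 7: c·c

Answer: REACHABLE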